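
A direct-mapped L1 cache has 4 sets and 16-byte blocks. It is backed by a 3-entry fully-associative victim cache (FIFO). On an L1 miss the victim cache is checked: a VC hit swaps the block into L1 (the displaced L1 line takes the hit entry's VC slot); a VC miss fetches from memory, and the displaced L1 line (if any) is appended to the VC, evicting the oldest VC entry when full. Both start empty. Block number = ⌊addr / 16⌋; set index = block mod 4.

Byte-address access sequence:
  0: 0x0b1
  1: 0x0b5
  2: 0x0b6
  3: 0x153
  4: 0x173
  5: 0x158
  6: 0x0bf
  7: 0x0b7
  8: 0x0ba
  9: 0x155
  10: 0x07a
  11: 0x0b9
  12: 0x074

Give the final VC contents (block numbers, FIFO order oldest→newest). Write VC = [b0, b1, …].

#0 0xb1→b11/s3 MISS; vc=[]
#1 0xb5→b11/s3 L1-HIT; vc=[]
#2 0xb6→b11/s3 L1-HIT; vc=[]
#3 0x153→b21/s1 MISS; vc=[]
#4 0x173→b23/s3 MISS; vc=[11]
#5 0x158→b21/s1 L1-HIT; vc=[11]
#6 0xbf→b11/s3 VC-HIT; vc=[23]
#7 0xb7→b11/s3 L1-HIT; vc=[23]
#8 0xba→b11/s3 L1-HIT; vc=[23]
#9 0x155→b21/s1 L1-HIT; vc=[23]
#10 0x7a→b7/s3 MISS; vc=[23,11]
#11 0xb9→b11/s3 VC-HIT; vc=[23,7]
#12 0x74→b7/s3 VC-HIT; vc=[23,11]

VC = [23, 11]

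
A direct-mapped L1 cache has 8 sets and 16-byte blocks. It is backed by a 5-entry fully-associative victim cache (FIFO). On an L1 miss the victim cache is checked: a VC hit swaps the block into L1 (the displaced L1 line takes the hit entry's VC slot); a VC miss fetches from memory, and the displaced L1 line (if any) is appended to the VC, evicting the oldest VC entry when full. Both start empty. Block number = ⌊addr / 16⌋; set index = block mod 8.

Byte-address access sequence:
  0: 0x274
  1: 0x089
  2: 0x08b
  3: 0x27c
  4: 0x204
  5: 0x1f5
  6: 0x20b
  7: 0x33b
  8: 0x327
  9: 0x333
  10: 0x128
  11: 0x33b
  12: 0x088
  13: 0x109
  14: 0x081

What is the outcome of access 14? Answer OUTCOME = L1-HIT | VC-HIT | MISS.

  [0] addr=0x274 blk=39 s=7: MISS | VC []
  [1] addr=0x89 blk=8 s=0: MISS | VC []
  [2] addr=0x8b blk=8 s=0: L1-HIT | VC []
  [3] addr=0x27c blk=39 s=7: L1-HIT | VC []
  [4] addr=0x204 blk=32 s=0: MISS | VC [8]
  [5] addr=0x1f5 blk=31 s=7: MISS | VC [8, 39]
  [6] addr=0x20b blk=32 s=0: L1-HIT | VC [8, 39]
  [7] addr=0x33b blk=51 s=3: MISS | VC [8, 39]
  [8] addr=0x327 blk=50 s=2: MISS | VC [8, 39]
  [9] addr=0x333 blk=51 s=3: L1-HIT | VC [8, 39]
  [10] addr=0x128 blk=18 s=2: MISS | VC [8, 39, 50]
  [11] addr=0x33b blk=51 s=3: L1-HIT | VC [8, 39, 50]
  [12] addr=0x88 blk=8 s=0: VC-HIT | VC [32, 39, 50]
  [13] addr=0x109 blk=16 s=0: MISS | VC [32, 39, 50, 8]
  [14] addr=0x81 blk=8 s=0: VC-HIT | VC [32, 39, 50, 16]

OUTCOME = VC-HIT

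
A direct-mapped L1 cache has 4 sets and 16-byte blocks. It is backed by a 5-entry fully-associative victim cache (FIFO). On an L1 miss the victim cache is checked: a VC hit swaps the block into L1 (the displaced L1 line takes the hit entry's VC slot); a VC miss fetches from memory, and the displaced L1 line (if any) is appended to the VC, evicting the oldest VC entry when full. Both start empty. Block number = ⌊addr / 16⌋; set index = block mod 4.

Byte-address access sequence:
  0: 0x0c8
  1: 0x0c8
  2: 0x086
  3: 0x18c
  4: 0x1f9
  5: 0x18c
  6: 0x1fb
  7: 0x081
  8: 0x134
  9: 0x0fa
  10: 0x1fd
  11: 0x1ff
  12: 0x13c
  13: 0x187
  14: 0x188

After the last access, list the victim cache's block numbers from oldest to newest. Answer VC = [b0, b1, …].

VC = [12, 8, 15, 31]

0: 0xc8 (blk 12, set 0) → MISS  vc=[]
1: 0xc8 (blk 12, set 0) → L1-HIT  vc=[]
2: 0x86 (blk 8, set 0) → MISS  vc=[12]
3: 0x18c (blk 24, set 0) → MISS  vc=[12, 8]
4: 0x1f9 (blk 31, set 3) → MISS  vc=[12, 8]
5: 0x18c (blk 24, set 0) → L1-HIT  vc=[12, 8]
6: 0x1fb (blk 31, set 3) → L1-HIT  vc=[12, 8]
7: 0x81 (blk 8, set 0) → VC-HIT  vc=[12, 24]
8: 0x134 (blk 19, set 3) → MISS  vc=[12, 24, 31]
9: 0xfa (blk 15, set 3) → MISS  vc=[12, 24, 31, 19]
10: 0x1fd (blk 31, set 3) → VC-HIT  vc=[12, 24, 15, 19]
11: 0x1ff (blk 31, set 3) → L1-HIT  vc=[12, 24, 15, 19]
12: 0x13c (blk 19, set 3) → VC-HIT  vc=[12, 24, 15, 31]
13: 0x187 (blk 24, set 0) → VC-HIT  vc=[12, 8, 15, 31]
14: 0x188 (blk 24, set 0) → L1-HIT  vc=[12, 8, 15, 31]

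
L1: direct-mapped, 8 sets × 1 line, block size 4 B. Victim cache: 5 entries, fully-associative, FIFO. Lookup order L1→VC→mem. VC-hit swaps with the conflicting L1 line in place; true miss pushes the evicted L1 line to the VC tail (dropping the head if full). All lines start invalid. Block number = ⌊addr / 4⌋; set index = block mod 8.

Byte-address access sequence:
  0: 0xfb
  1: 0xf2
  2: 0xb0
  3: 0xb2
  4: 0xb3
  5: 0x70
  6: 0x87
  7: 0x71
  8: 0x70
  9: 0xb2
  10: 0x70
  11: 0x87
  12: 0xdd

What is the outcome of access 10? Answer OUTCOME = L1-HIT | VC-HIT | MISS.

OUTCOME = VC-HIT

0: 0xfb (blk 62, set 6) → MISS  vc=[]
1: 0xf2 (blk 60, set 4) → MISS  vc=[]
2: 0xb0 (blk 44, set 4) → MISS  vc=[60]
3: 0xb2 (blk 44, set 4) → L1-HIT  vc=[60]
4: 0xb3 (blk 44, set 4) → L1-HIT  vc=[60]
5: 0x70 (blk 28, set 4) → MISS  vc=[60, 44]
6: 0x87 (blk 33, set 1) → MISS  vc=[60, 44]
7: 0x71 (blk 28, set 4) → L1-HIT  vc=[60, 44]
8: 0x70 (blk 28, set 4) → L1-HIT  vc=[60, 44]
9: 0xb2 (blk 44, set 4) → VC-HIT  vc=[60, 28]
10: 0x70 (blk 28, set 4) → VC-HIT  vc=[60, 44]
11: 0x87 (blk 33, set 1) → L1-HIT  vc=[60, 44]
12: 0xdd (blk 55, set 7) → MISS  vc=[60, 44]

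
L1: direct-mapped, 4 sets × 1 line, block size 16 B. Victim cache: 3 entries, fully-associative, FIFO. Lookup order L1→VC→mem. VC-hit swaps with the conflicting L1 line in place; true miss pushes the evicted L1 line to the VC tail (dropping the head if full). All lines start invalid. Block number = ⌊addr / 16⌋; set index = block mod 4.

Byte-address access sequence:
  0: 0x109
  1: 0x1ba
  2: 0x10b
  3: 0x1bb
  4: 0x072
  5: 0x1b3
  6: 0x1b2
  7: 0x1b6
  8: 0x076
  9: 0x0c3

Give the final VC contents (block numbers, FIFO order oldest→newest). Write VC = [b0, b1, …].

VC = [27, 16]

0: 0x109 (blk 16, set 0) → MISS  vc=[]
1: 0x1ba (blk 27, set 3) → MISS  vc=[]
2: 0x10b (blk 16, set 0) → L1-HIT  vc=[]
3: 0x1bb (blk 27, set 3) → L1-HIT  vc=[]
4: 0x72 (blk 7, set 3) → MISS  vc=[27]
5: 0x1b3 (blk 27, set 3) → VC-HIT  vc=[7]
6: 0x1b2 (blk 27, set 3) → L1-HIT  vc=[7]
7: 0x1b6 (blk 27, set 3) → L1-HIT  vc=[7]
8: 0x76 (blk 7, set 3) → VC-HIT  vc=[27]
9: 0xc3 (blk 12, set 0) → MISS  vc=[27, 16]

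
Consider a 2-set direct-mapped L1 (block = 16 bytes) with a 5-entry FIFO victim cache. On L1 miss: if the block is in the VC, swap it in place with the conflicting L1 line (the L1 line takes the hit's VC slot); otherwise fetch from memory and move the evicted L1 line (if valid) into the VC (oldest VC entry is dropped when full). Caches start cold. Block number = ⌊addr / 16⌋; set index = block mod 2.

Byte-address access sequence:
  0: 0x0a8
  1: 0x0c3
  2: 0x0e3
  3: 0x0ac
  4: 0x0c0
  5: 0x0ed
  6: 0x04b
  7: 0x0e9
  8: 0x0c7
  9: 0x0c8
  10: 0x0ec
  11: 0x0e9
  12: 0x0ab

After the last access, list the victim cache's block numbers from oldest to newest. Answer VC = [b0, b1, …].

  [0] addr=0xa8 blk=10 s=0: MISS | VC []
  [1] addr=0xc3 blk=12 s=0: MISS | VC [10]
  [2] addr=0xe3 blk=14 s=0: MISS | VC [10, 12]
  [3] addr=0xac blk=10 s=0: VC-HIT | VC [14, 12]
  [4] addr=0xc0 blk=12 s=0: VC-HIT | VC [14, 10]
  [5] addr=0xed blk=14 s=0: VC-HIT | VC [12, 10]
  [6] addr=0x4b blk=4 s=0: MISS | VC [12, 10, 14]
  [7] addr=0xe9 blk=14 s=0: VC-HIT | VC [12, 10, 4]
  [8] addr=0xc7 blk=12 s=0: VC-HIT | VC [14, 10, 4]
  [9] addr=0xc8 blk=12 s=0: L1-HIT | VC [14, 10, 4]
  [10] addr=0xec blk=14 s=0: VC-HIT | VC [12, 10, 4]
  [11] addr=0xe9 blk=14 s=0: L1-HIT | VC [12, 10, 4]
  [12] addr=0xab blk=10 s=0: VC-HIT | VC [12, 14, 4]

VC = [12, 14, 4]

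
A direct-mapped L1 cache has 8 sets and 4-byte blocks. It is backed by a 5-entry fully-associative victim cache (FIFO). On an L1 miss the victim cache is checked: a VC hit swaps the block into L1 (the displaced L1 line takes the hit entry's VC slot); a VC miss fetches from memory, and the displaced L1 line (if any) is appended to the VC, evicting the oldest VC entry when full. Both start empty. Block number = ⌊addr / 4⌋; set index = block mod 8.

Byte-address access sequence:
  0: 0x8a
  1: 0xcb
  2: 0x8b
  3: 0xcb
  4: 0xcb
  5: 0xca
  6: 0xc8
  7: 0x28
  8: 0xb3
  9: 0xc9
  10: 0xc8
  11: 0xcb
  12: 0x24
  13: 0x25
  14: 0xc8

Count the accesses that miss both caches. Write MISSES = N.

  [0] addr=0x8a blk=34 s=2: MISS | VC []
  [1] addr=0xcb blk=50 s=2: MISS | VC [34]
  [2] addr=0x8b blk=34 s=2: VC-HIT | VC [50]
  [3] addr=0xcb blk=50 s=2: VC-HIT | VC [34]
  [4] addr=0xcb blk=50 s=2: L1-HIT | VC [34]
  [5] addr=0xca blk=50 s=2: L1-HIT | VC [34]
  [6] addr=0xc8 blk=50 s=2: L1-HIT | VC [34]
  [7] addr=0x28 blk=10 s=2: MISS | VC [34, 50]
  [8] addr=0xb3 blk=44 s=4: MISS | VC [34, 50]
  [9] addr=0xc9 blk=50 s=2: VC-HIT | VC [34, 10]
  [10] addr=0xc8 blk=50 s=2: L1-HIT | VC [34, 10]
  [11] addr=0xcb blk=50 s=2: L1-HIT | VC [34, 10]
  [12] addr=0x24 blk=9 s=1: MISS | VC [34, 10]
  [13] addr=0x25 blk=9 s=1: L1-HIT | VC [34, 10]
  [14] addr=0xc8 blk=50 s=2: L1-HIT | VC [34, 10]

MISSES = 5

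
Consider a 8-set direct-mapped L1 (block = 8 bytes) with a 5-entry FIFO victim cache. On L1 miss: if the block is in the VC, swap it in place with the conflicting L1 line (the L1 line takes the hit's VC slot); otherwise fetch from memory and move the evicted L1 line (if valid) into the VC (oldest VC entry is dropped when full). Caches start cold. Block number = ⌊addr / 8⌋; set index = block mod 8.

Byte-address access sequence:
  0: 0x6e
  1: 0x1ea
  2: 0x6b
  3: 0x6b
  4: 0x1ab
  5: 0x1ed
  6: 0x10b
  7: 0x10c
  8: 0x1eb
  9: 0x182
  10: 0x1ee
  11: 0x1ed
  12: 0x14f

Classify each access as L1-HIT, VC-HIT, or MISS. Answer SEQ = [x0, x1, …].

SEQ = [MISS, MISS, VC-HIT, L1-HIT, MISS, VC-HIT, MISS, L1-HIT, L1-HIT, MISS, L1-HIT, L1-HIT, MISS]

  [0] addr=0x6e blk=13 s=5: MISS | VC []
  [1] addr=0x1ea blk=61 s=5: MISS | VC [13]
  [2] addr=0x6b blk=13 s=5: VC-HIT | VC [61]
  [3] addr=0x6b blk=13 s=5: L1-HIT | VC [61]
  [4] addr=0x1ab blk=53 s=5: MISS | VC [61, 13]
  [5] addr=0x1ed blk=61 s=5: VC-HIT | VC [53, 13]
  [6] addr=0x10b blk=33 s=1: MISS | VC [53, 13]
  [7] addr=0x10c blk=33 s=1: L1-HIT | VC [53, 13]
  [8] addr=0x1eb blk=61 s=5: L1-HIT | VC [53, 13]
  [9] addr=0x182 blk=48 s=0: MISS | VC [53, 13]
  [10] addr=0x1ee blk=61 s=5: L1-HIT | VC [53, 13]
  [11] addr=0x1ed blk=61 s=5: L1-HIT | VC [53, 13]
  [12] addr=0x14f blk=41 s=1: MISS | VC [53, 13, 33]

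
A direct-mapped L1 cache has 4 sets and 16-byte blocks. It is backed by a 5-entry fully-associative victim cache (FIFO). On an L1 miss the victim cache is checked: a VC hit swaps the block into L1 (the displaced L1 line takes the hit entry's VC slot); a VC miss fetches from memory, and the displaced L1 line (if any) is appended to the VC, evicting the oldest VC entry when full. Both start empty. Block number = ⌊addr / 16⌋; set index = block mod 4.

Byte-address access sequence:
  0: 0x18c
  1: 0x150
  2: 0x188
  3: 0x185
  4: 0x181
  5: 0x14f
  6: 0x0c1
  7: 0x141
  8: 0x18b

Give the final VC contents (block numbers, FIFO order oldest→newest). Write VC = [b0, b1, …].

VC = [20, 12]

  [0] addr=0x18c blk=24 s=0: MISS | VC []
  [1] addr=0x150 blk=21 s=1: MISS | VC []
  [2] addr=0x188 blk=24 s=0: L1-HIT | VC []
  [3] addr=0x185 blk=24 s=0: L1-HIT | VC []
  [4] addr=0x181 blk=24 s=0: L1-HIT | VC []
  [5] addr=0x14f blk=20 s=0: MISS | VC [24]
  [6] addr=0xc1 blk=12 s=0: MISS | VC [24, 20]
  [7] addr=0x141 blk=20 s=0: VC-HIT | VC [24, 12]
  [8] addr=0x18b blk=24 s=0: VC-HIT | VC [20, 12]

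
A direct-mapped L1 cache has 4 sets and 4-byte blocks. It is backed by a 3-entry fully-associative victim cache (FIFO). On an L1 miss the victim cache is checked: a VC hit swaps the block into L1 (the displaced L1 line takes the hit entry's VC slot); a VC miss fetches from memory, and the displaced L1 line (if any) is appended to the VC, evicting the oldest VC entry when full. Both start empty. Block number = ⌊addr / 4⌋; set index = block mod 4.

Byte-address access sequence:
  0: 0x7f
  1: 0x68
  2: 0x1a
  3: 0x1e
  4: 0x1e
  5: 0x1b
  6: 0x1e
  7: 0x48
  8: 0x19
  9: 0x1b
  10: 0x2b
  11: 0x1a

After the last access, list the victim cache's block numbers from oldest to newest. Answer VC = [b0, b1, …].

  [0] addr=0x7f blk=31 s=3: MISS | VC []
  [1] addr=0x68 blk=26 s=2: MISS | VC []
  [2] addr=0x1a blk=6 s=2: MISS | VC [26]
  [3] addr=0x1e blk=7 s=3: MISS | VC [26, 31]
  [4] addr=0x1e blk=7 s=3: L1-HIT | VC [26, 31]
  [5] addr=0x1b blk=6 s=2: L1-HIT | VC [26, 31]
  [6] addr=0x1e blk=7 s=3: L1-HIT | VC [26, 31]
  [7] addr=0x48 blk=18 s=2: MISS | VC [26, 31, 6]
  [8] addr=0x19 blk=6 s=2: VC-HIT | VC [26, 31, 18]
  [9] addr=0x1b blk=6 s=2: L1-HIT | VC [26, 31, 18]
  [10] addr=0x2b blk=10 s=2: MISS | VC [31, 18, 6]
  [11] addr=0x1a blk=6 s=2: VC-HIT | VC [31, 18, 10]

VC = [31, 18, 10]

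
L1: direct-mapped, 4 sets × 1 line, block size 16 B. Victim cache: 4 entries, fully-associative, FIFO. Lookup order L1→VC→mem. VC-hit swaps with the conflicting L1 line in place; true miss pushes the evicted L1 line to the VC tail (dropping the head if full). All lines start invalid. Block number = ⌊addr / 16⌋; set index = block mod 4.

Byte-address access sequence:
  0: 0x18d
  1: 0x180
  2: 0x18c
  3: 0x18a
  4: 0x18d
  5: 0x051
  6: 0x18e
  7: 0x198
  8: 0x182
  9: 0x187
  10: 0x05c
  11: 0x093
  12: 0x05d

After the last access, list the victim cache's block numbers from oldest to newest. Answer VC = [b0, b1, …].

VC = [25, 9]

#0 0x18d→b24/s0 MISS; vc=[]
#1 0x180→b24/s0 L1-HIT; vc=[]
#2 0x18c→b24/s0 L1-HIT; vc=[]
#3 0x18a→b24/s0 L1-HIT; vc=[]
#4 0x18d→b24/s0 L1-HIT; vc=[]
#5 0x51→b5/s1 MISS; vc=[]
#6 0x18e→b24/s0 L1-HIT; vc=[]
#7 0x198→b25/s1 MISS; vc=[5]
#8 0x182→b24/s0 L1-HIT; vc=[5]
#9 0x187→b24/s0 L1-HIT; vc=[5]
#10 0x5c→b5/s1 VC-HIT; vc=[25]
#11 0x93→b9/s1 MISS; vc=[25,5]
#12 0x5d→b5/s1 VC-HIT; vc=[25,9]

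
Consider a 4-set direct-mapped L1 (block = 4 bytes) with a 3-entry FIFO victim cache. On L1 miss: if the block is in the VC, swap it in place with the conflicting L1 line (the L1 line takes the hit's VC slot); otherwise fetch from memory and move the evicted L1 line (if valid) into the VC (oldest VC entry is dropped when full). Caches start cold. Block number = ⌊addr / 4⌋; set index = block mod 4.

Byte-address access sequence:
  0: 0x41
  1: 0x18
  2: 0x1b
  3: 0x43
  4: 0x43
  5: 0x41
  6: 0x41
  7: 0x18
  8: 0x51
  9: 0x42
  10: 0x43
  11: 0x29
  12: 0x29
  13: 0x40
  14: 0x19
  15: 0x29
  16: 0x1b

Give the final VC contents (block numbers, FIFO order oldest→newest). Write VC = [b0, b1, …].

VC = [20, 10]

  [0] addr=0x41 blk=16 s=0: MISS | VC []
  [1] addr=0x18 blk=6 s=2: MISS | VC []
  [2] addr=0x1b blk=6 s=2: L1-HIT | VC []
  [3] addr=0x43 blk=16 s=0: L1-HIT | VC []
  [4] addr=0x43 blk=16 s=0: L1-HIT | VC []
  [5] addr=0x41 blk=16 s=0: L1-HIT | VC []
  [6] addr=0x41 blk=16 s=0: L1-HIT | VC []
  [7] addr=0x18 blk=6 s=2: L1-HIT | VC []
  [8] addr=0x51 blk=20 s=0: MISS | VC [16]
  [9] addr=0x42 blk=16 s=0: VC-HIT | VC [20]
  [10] addr=0x43 blk=16 s=0: L1-HIT | VC [20]
  [11] addr=0x29 blk=10 s=2: MISS | VC [20, 6]
  [12] addr=0x29 blk=10 s=2: L1-HIT | VC [20, 6]
  [13] addr=0x40 blk=16 s=0: L1-HIT | VC [20, 6]
  [14] addr=0x19 blk=6 s=2: VC-HIT | VC [20, 10]
  [15] addr=0x29 blk=10 s=2: VC-HIT | VC [20, 6]
  [16] addr=0x1b blk=6 s=2: VC-HIT | VC [20, 10]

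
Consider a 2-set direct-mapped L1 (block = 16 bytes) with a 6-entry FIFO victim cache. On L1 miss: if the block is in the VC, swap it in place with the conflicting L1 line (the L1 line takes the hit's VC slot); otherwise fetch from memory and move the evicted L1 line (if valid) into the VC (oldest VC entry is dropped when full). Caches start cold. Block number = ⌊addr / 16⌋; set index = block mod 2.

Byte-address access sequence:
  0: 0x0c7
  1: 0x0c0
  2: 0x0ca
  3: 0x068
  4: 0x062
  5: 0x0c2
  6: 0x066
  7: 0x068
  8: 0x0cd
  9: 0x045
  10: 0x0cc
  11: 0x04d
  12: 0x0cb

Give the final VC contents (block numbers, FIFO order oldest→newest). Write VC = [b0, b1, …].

VC = [6, 4]

  [0] addr=0xc7 blk=12 s=0: MISS | VC []
  [1] addr=0xc0 blk=12 s=0: L1-HIT | VC []
  [2] addr=0xca blk=12 s=0: L1-HIT | VC []
  [3] addr=0x68 blk=6 s=0: MISS | VC [12]
  [4] addr=0x62 blk=6 s=0: L1-HIT | VC [12]
  [5] addr=0xc2 blk=12 s=0: VC-HIT | VC [6]
  [6] addr=0x66 blk=6 s=0: VC-HIT | VC [12]
  [7] addr=0x68 blk=6 s=0: L1-HIT | VC [12]
  [8] addr=0xcd blk=12 s=0: VC-HIT | VC [6]
  [9] addr=0x45 blk=4 s=0: MISS | VC [6, 12]
  [10] addr=0xcc blk=12 s=0: VC-HIT | VC [6, 4]
  [11] addr=0x4d blk=4 s=0: VC-HIT | VC [6, 12]
  [12] addr=0xcb blk=12 s=0: VC-HIT | VC [6, 4]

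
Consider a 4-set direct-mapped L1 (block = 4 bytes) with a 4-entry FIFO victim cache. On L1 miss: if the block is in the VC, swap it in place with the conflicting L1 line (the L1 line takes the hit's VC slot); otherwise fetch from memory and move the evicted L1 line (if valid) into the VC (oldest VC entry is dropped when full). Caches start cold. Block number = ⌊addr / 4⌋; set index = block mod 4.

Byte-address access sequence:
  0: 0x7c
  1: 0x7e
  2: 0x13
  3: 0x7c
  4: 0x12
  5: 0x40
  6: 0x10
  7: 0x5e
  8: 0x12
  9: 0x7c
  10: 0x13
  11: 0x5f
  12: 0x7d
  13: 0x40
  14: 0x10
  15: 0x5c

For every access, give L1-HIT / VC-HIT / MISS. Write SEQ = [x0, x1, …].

#0 0x7c→b31/s3 MISS; vc=[]
#1 0x7e→b31/s3 L1-HIT; vc=[]
#2 0x13→b4/s0 MISS; vc=[]
#3 0x7c→b31/s3 L1-HIT; vc=[]
#4 0x12→b4/s0 L1-HIT; vc=[]
#5 0x40→b16/s0 MISS; vc=[4]
#6 0x10→b4/s0 VC-HIT; vc=[16]
#7 0x5e→b23/s3 MISS; vc=[16,31]
#8 0x12→b4/s0 L1-HIT; vc=[16,31]
#9 0x7c→b31/s3 VC-HIT; vc=[16,23]
#10 0x13→b4/s0 L1-HIT; vc=[16,23]
#11 0x5f→b23/s3 VC-HIT; vc=[16,31]
#12 0x7d→b31/s3 VC-HIT; vc=[16,23]
#13 0x40→b16/s0 VC-HIT; vc=[4,23]
#14 0x10→b4/s0 VC-HIT; vc=[16,23]
#15 0x5c→b23/s3 VC-HIT; vc=[16,31]

SEQ = [MISS, L1-HIT, MISS, L1-HIT, L1-HIT, MISS, VC-HIT, MISS, L1-HIT, VC-HIT, L1-HIT, VC-HIT, VC-HIT, VC-HIT, VC-HIT, VC-HIT]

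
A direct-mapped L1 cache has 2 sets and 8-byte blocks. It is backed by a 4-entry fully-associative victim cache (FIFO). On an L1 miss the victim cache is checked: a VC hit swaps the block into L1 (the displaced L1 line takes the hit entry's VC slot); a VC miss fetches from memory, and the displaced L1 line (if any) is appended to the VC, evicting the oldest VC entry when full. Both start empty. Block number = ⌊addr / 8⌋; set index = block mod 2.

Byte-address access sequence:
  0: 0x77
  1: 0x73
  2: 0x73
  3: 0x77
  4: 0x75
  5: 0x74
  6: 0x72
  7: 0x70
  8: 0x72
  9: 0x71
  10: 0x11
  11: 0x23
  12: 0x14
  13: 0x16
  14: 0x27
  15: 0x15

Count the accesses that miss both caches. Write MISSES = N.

  [0] addr=0x77 blk=14 s=0: MISS | VC []
  [1] addr=0x73 blk=14 s=0: L1-HIT | VC []
  [2] addr=0x73 blk=14 s=0: L1-HIT | VC []
  [3] addr=0x77 blk=14 s=0: L1-HIT | VC []
  [4] addr=0x75 blk=14 s=0: L1-HIT | VC []
  [5] addr=0x74 blk=14 s=0: L1-HIT | VC []
  [6] addr=0x72 blk=14 s=0: L1-HIT | VC []
  [7] addr=0x70 blk=14 s=0: L1-HIT | VC []
  [8] addr=0x72 blk=14 s=0: L1-HIT | VC []
  [9] addr=0x71 blk=14 s=0: L1-HIT | VC []
  [10] addr=0x11 blk=2 s=0: MISS | VC [14]
  [11] addr=0x23 blk=4 s=0: MISS | VC [14, 2]
  [12] addr=0x14 blk=2 s=0: VC-HIT | VC [14, 4]
  [13] addr=0x16 blk=2 s=0: L1-HIT | VC [14, 4]
  [14] addr=0x27 blk=4 s=0: VC-HIT | VC [14, 2]
  [15] addr=0x15 blk=2 s=0: VC-HIT | VC [14, 4]

MISSES = 3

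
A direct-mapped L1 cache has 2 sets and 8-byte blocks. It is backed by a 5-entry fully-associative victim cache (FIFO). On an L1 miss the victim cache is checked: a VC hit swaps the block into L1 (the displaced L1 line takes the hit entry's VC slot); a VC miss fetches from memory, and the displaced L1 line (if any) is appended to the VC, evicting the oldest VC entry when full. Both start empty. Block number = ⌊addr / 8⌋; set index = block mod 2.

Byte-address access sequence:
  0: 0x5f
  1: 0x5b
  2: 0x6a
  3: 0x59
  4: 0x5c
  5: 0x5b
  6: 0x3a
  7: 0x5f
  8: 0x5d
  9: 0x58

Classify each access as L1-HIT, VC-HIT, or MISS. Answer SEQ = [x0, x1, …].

SEQ = [MISS, L1-HIT, MISS, VC-HIT, L1-HIT, L1-HIT, MISS, VC-HIT, L1-HIT, L1-HIT]

0: 0x5f (blk 11, set 1) → MISS  vc=[]
1: 0x5b (blk 11, set 1) → L1-HIT  vc=[]
2: 0x6a (blk 13, set 1) → MISS  vc=[11]
3: 0x59 (blk 11, set 1) → VC-HIT  vc=[13]
4: 0x5c (blk 11, set 1) → L1-HIT  vc=[13]
5: 0x5b (blk 11, set 1) → L1-HIT  vc=[13]
6: 0x3a (blk 7, set 1) → MISS  vc=[13, 11]
7: 0x5f (blk 11, set 1) → VC-HIT  vc=[13, 7]
8: 0x5d (blk 11, set 1) → L1-HIT  vc=[13, 7]
9: 0x58 (blk 11, set 1) → L1-HIT  vc=[13, 7]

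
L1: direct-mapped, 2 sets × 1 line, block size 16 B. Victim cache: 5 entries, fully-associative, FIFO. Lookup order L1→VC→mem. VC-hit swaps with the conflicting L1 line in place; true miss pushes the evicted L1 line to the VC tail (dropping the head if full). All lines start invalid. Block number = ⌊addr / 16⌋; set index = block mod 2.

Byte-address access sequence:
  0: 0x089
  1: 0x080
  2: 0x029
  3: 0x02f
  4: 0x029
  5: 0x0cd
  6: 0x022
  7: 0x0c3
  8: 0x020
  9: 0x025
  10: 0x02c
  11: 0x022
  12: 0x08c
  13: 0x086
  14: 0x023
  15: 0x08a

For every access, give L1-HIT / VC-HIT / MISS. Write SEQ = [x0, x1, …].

#0 0x89→b8/s0 MISS; vc=[]
#1 0x80→b8/s0 L1-HIT; vc=[]
#2 0x29→b2/s0 MISS; vc=[8]
#3 0x2f→b2/s0 L1-HIT; vc=[8]
#4 0x29→b2/s0 L1-HIT; vc=[8]
#5 0xcd→b12/s0 MISS; vc=[8,2]
#6 0x22→b2/s0 VC-HIT; vc=[8,12]
#7 0xc3→b12/s0 VC-HIT; vc=[8,2]
#8 0x20→b2/s0 VC-HIT; vc=[8,12]
#9 0x25→b2/s0 L1-HIT; vc=[8,12]
#10 0x2c→b2/s0 L1-HIT; vc=[8,12]
#11 0x22→b2/s0 L1-HIT; vc=[8,12]
#12 0x8c→b8/s0 VC-HIT; vc=[2,12]
#13 0x86→b8/s0 L1-HIT; vc=[2,12]
#14 0x23→b2/s0 VC-HIT; vc=[8,12]
#15 0x8a→b8/s0 VC-HIT; vc=[2,12]

SEQ = [MISS, L1-HIT, MISS, L1-HIT, L1-HIT, MISS, VC-HIT, VC-HIT, VC-HIT, L1-HIT, L1-HIT, L1-HIT, VC-HIT, L1-HIT, VC-HIT, VC-HIT]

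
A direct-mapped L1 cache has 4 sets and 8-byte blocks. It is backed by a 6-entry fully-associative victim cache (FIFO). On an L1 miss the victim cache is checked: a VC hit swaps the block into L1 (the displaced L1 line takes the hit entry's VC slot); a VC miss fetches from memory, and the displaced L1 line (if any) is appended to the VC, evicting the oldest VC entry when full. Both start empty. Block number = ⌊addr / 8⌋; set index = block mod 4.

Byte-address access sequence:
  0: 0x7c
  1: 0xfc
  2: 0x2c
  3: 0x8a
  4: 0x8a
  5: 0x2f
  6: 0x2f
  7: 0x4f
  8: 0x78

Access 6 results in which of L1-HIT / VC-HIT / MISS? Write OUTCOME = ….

OUTCOME = L1-HIT

  [0] addr=0x7c blk=15 s=3: MISS | VC []
  [1] addr=0xfc blk=31 s=3: MISS | VC [15]
  [2] addr=0x2c blk=5 s=1: MISS | VC [15]
  [3] addr=0x8a blk=17 s=1: MISS | VC [15, 5]
  [4] addr=0x8a blk=17 s=1: L1-HIT | VC [15, 5]
  [5] addr=0x2f blk=5 s=1: VC-HIT | VC [15, 17]
  [6] addr=0x2f blk=5 s=1: L1-HIT | VC [15, 17]
  [7] addr=0x4f blk=9 s=1: MISS | VC [15, 17, 5]
  [8] addr=0x78 blk=15 s=3: VC-HIT | VC [31, 17, 5]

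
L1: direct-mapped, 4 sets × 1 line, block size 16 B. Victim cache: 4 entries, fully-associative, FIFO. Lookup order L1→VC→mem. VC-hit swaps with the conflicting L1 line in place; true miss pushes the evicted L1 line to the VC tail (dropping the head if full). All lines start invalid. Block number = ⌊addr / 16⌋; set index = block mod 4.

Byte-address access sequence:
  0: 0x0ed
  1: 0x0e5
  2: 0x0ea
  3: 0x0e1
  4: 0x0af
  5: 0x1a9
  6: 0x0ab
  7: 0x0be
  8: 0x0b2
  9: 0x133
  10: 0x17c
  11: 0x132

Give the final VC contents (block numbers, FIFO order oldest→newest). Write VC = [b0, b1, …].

  [0] addr=0xed blk=14 s=2: MISS | VC []
  [1] addr=0xe5 blk=14 s=2: L1-HIT | VC []
  [2] addr=0xea blk=14 s=2: L1-HIT | VC []
  [3] addr=0xe1 blk=14 s=2: L1-HIT | VC []
  [4] addr=0xaf blk=10 s=2: MISS | VC [14]
  [5] addr=0x1a9 blk=26 s=2: MISS | VC [14, 10]
  [6] addr=0xab blk=10 s=2: VC-HIT | VC [14, 26]
  [7] addr=0xbe blk=11 s=3: MISS | VC [14, 26]
  [8] addr=0xb2 blk=11 s=3: L1-HIT | VC [14, 26]
  [9] addr=0x133 blk=19 s=3: MISS | VC [14, 26, 11]
  [10] addr=0x17c blk=23 s=3: MISS | VC [14, 26, 11, 19]
  [11] addr=0x132 blk=19 s=3: VC-HIT | VC [14, 26, 11, 23]

VC = [14, 26, 11, 23]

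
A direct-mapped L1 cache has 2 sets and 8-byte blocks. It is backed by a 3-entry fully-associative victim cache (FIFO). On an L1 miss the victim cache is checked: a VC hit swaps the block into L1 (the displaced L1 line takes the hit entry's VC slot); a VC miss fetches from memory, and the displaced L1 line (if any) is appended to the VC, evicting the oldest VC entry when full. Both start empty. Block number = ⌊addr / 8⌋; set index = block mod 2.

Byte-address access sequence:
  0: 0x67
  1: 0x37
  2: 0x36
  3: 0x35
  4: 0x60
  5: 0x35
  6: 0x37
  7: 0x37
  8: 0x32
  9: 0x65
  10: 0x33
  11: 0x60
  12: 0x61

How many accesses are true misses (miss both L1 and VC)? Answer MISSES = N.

MISSES = 2

#0 0x67→b12/s0 MISS; vc=[]
#1 0x37→b6/s0 MISS; vc=[12]
#2 0x36→b6/s0 L1-HIT; vc=[12]
#3 0x35→b6/s0 L1-HIT; vc=[12]
#4 0x60→b12/s0 VC-HIT; vc=[6]
#5 0x35→b6/s0 VC-HIT; vc=[12]
#6 0x37→b6/s0 L1-HIT; vc=[12]
#7 0x37→b6/s0 L1-HIT; vc=[12]
#8 0x32→b6/s0 L1-HIT; vc=[12]
#9 0x65→b12/s0 VC-HIT; vc=[6]
#10 0x33→b6/s0 VC-HIT; vc=[12]
#11 0x60→b12/s0 VC-HIT; vc=[6]
#12 0x61→b12/s0 L1-HIT; vc=[6]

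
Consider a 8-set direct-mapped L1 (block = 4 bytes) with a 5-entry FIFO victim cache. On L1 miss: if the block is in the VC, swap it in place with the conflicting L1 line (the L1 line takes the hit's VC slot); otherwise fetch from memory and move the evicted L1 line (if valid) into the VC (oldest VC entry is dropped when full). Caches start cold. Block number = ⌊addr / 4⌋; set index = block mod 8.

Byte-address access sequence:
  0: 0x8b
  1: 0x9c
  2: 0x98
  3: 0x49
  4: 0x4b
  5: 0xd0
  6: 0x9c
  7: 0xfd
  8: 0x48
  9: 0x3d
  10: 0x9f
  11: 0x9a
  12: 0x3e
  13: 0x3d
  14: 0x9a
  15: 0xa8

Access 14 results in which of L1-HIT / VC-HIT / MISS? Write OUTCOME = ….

OUTCOME = L1-HIT

  [0] addr=0x8b blk=34 s=2: MISS | VC []
  [1] addr=0x9c blk=39 s=7: MISS | VC []
  [2] addr=0x98 blk=38 s=6: MISS | VC []
  [3] addr=0x49 blk=18 s=2: MISS | VC [34]
  [4] addr=0x4b blk=18 s=2: L1-HIT | VC [34]
  [5] addr=0xd0 blk=52 s=4: MISS | VC [34]
  [6] addr=0x9c blk=39 s=7: L1-HIT | VC [34]
  [7] addr=0xfd blk=63 s=7: MISS | VC [34, 39]
  [8] addr=0x48 blk=18 s=2: L1-HIT | VC [34, 39]
  [9] addr=0x3d blk=15 s=7: MISS | VC [34, 39, 63]
  [10] addr=0x9f blk=39 s=7: VC-HIT | VC [34, 15, 63]
  [11] addr=0x9a blk=38 s=6: L1-HIT | VC [34, 15, 63]
  [12] addr=0x3e blk=15 s=7: VC-HIT | VC [34, 39, 63]
  [13] addr=0x3d blk=15 s=7: L1-HIT | VC [34, 39, 63]
  [14] addr=0x9a blk=38 s=6: L1-HIT | VC [34, 39, 63]
  [15] addr=0xa8 blk=42 s=2: MISS | VC [34, 39, 63, 18]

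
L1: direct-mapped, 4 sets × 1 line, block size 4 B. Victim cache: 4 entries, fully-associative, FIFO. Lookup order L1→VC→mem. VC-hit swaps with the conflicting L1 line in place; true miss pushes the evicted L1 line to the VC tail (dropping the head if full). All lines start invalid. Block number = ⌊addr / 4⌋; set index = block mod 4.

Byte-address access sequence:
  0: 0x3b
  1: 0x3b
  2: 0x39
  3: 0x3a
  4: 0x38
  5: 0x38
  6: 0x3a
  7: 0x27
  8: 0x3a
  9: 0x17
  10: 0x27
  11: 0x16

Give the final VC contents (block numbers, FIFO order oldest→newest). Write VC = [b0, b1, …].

0: 0x3b (blk 14, set 2) → MISS  vc=[]
1: 0x3b (blk 14, set 2) → L1-HIT  vc=[]
2: 0x39 (blk 14, set 2) → L1-HIT  vc=[]
3: 0x3a (blk 14, set 2) → L1-HIT  vc=[]
4: 0x38 (blk 14, set 2) → L1-HIT  vc=[]
5: 0x38 (blk 14, set 2) → L1-HIT  vc=[]
6: 0x3a (blk 14, set 2) → L1-HIT  vc=[]
7: 0x27 (blk 9, set 1) → MISS  vc=[]
8: 0x3a (blk 14, set 2) → L1-HIT  vc=[]
9: 0x17 (blk 5, set 1) → MISS  vc=[9]
10: 0x27 (blk 9, set 1) → VC-HIT  vc=[5]
11: 0x16 (blk 5, set 1) → VC-HIT  vc=[9]

VC = [9]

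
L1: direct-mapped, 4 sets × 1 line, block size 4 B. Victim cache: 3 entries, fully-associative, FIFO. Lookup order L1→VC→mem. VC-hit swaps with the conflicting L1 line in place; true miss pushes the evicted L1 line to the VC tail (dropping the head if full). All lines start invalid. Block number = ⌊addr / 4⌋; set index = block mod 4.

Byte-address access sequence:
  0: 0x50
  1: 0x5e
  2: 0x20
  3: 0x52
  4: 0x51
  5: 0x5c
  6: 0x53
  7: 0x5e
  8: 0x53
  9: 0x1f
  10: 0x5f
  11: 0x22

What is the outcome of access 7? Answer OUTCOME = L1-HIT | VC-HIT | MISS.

OUTCOME = L1-HIT

0: 0x50 (blk 20, set 0) → MISS  vc=[]
1: 0x5e (blk 23, set 3) → MISS  vc=[]
2: 0x20 (blk 8, set 0) → MISS  vc=[20]
3: 0x52 (blk 20, set 0) → VC-HIT  vc=[8]
4: 0x51 (blk 20, set 0) → L1-HIT  vc=[8]
5: 0x5c (blk 23, set 3) → L1-HIT  vc=[8]
6: 0x53 (blk 20, set 0) → L1-HIT  vc=[8]
7: 0x5e (blk 23, set 3) → L1-HIT  vc=[8]
8: 0x53 (blk 20, set 0) → L1-HIT  vc=[8]
9: 0x1f (blk 7, set 3) → MISS  vc=[8, 23]
10: 0x5f (blk 23, set 3) → VC-HIT  vc=[8, 7]
11: 0x22 (blk 8, set 0) → VC-HIT  vc=[20, 7]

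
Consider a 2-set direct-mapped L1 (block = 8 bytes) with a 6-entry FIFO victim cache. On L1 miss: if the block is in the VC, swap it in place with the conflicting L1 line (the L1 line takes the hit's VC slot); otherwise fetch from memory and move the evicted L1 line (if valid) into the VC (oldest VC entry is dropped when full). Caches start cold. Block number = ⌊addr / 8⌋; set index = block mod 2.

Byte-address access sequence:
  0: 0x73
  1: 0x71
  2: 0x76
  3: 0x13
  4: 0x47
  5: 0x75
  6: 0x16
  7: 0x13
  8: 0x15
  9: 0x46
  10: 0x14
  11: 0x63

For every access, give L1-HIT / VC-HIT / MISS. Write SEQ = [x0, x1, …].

#0 0x73→b14/s0 MISS; vc=[]
#1 0x71→b14/s0 L1-HIT; vc=[]
#2 0x76→b14/s0 L1-HIT; vc=[]
#3 0x13→b2/s0 MISS; vc=[14]
#4 0x47→b8/s0 MISS; vc=[14,2]
#5 0x75→b14/s0 VC-HIT; vc=[8,2]
#6 0x16→b2/s0 VC-HIT; vc=[8,14]
#7 0x13→b2/s0 L1-HIT; vc=[8,14]
#8 0x15→b2/s0 L1-HIT; vc=[8,14]
#9 0x46→b8/s0 VC-HIT; vc=[2,14]
#10 0x14→b2/s0 VC-HIT; vc=[8,14]
#11 0x63→b12/s0 MISS; vc=[8,14,2]

SEQ = [MISS, L1-HIT, L1-HIT, MISS, MISS, VC-HIT, VC-HIT, L1-HIT, L1-HIT, VC-HIT, VC-HIT, MISS]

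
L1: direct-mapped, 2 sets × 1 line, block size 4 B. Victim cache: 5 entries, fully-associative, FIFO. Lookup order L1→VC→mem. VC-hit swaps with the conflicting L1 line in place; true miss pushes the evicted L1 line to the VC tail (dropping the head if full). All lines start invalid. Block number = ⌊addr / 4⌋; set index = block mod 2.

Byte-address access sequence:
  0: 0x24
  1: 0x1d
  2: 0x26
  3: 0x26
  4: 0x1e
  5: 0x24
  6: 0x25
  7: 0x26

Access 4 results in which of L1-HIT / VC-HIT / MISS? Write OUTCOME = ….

0: 0x24 (blk 9, set 1) → MISS  vc=[]
1: 0x1d (blk 7, set 1) → MISS  vc=[9]
2: 0x26 (blk 9, set 1) → VC-HIT  vc=[7]
3: 0x26 (blk 9, set 1) → L1-HIT  vc=[7]
4: 0x1e (blk 7, set 1) → VC-HIT  vc=[9]
5: 0x24 (blk 9, set 1) → VC-HIT  vc=[7]
6: 0x25 (blk 9, set 1) → L1-HIT  vc=[7]
7: 0x26 (blk 9, set 1) → L1-HIT  vc=[7]

OUTCOME = VC-HIT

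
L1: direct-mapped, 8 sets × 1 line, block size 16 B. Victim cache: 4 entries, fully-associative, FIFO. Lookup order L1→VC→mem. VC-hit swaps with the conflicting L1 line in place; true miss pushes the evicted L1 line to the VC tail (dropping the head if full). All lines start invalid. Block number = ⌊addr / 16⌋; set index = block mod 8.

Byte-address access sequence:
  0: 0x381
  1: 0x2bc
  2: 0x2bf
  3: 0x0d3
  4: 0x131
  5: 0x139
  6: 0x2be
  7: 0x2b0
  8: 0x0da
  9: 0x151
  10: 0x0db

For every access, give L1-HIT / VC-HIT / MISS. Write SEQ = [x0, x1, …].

SEQ = [MISS, MISS, L1-HIT, MISS, MISS, L1-HIT, VC-HIT, L1-HIT, L1-HIT, MISS, VC-HIT]

#0 0x381→b56/s0 MISS; vc=[]
#1 0x2bc→b43/s3 MISS; vc=[]
#2 0x2bf→b43/s3 L1-HIT; vc=[]
#3 0xd3→b13/s5 MISS; vc=[]
#4 0x131→b19/s3 MISS; vc=[43]
#5 0x139→b19/s3 L1-HIT; vc=[43]
#6 0x2be→b43/s3 VC-HIT; vc=[19]
#7 0x2b0→b43/s3 L1-HIT; vc=[19]
#8 0xda→b13/s5 L1-HIT; vc=[19]
#9 0x151→b21/s5 MISS; vc=[19,13]
#10 0xdb→b13/s5 VC-HIT; vc=[19,21]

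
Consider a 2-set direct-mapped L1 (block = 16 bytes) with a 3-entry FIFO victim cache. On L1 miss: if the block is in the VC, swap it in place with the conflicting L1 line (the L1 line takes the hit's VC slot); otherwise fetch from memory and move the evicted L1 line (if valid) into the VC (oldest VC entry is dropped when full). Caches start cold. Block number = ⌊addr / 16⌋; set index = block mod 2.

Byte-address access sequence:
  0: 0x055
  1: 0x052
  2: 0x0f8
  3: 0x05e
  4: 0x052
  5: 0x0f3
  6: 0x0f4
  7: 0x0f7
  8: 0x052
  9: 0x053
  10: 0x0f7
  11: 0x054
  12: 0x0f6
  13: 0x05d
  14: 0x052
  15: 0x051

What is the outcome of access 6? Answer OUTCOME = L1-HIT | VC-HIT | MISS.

#0 0x55→b5/s1 MISS; vc=[]
#1 0x52→b5/s1 L1-HIT; vc=[]
#2 0xf8→b15/s1 MISS; vc=[5]
#3 0x5e→b5/s1 VC-HIT; vc=[15]
#4 0x52→b5/s1 L1-HIT; vc=[15]
#5 0xf3→b15/s1 VC-HIT; vc=[5]
#6 0xf4→b15/s1 L1-HIT; vc=[5]
#7 0xf7→b15/s1 L1-HIT; vc=[5]
#8 0x52→b5/s1 VC-HIT; vc=[15]
#9 0x53→b5/s1 L1-HIT; vc=[15]
#10 0xf7→b15/s1 VC-HIT; vc=[5]
#11 0x54→b5/s1 VC-HIT; vc=[15]
#12 0xf6→b15/s1 VC-HIT; vc=[5]
#13 0x5d→b5/s1 VC-HIT; vc=[15]
#14 0x52→b5/s1 L1-HIT; vc=[15]
#15 0x51→b5/s1 L1-HIT; vc=[15]

OUTCOME = L1-HIT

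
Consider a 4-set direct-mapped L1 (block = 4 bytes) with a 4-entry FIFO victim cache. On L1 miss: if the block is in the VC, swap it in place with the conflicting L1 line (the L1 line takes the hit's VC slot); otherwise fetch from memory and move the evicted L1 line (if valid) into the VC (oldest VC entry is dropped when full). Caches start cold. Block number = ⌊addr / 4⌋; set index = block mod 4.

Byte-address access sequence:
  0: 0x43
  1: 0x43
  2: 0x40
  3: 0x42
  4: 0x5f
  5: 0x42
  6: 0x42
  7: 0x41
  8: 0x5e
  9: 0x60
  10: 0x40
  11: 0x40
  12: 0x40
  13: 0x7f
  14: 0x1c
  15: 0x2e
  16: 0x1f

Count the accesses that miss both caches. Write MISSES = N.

MISSES = 6

0: 0x43 (blk 16, set 0) → MISS  vc=[]
1: 0x43 (blk 16, set 0) → L1-HIT  vc=[]
2: 0x40 (blk 16, set 0) → L1-HIT  vc=[]
3: 0x42 (blk 16, set 0) → L1-HIT  vc=[]
4: 0x5f (blk 23, set 3) → MISS  vc=[]
5: 0x42 (blk 16, set 0) → L1-HIT  vc=[]
6: 0x42 (blk 16, set 0) → L1-HIT  vc=[]
7: 0x41 (blk 16, set 0) → L1-HIT  vc=[]
8: 0x5e (blk 23, set 3) → L1-HIT  vc=[]
9: 0x60 (blk 24, set 0) → MISS  vc=[16]
10: 0x40 (blk 16, set 0) → VC-HIT  vc=[24]
11: 0x40 (blk 16, set 0) → L1-HIT  vc=[24]
12: 0x40 (blk 16, set 0) → L1-HIT  vc=[24]
13: 0x7f (blk 31, set 3) → MISS  vc=[24, 23]
14: 0x1c (blk 7, set 3) → MISS  vc=[24, 23, 31]
15: 0x2e (blk 11, set 3) → MISS  vc=[24, 23, 31, 7]
16: 0x1f (blk 7, set 3) → VC-HIT  vc=[24, 23, 31, 11]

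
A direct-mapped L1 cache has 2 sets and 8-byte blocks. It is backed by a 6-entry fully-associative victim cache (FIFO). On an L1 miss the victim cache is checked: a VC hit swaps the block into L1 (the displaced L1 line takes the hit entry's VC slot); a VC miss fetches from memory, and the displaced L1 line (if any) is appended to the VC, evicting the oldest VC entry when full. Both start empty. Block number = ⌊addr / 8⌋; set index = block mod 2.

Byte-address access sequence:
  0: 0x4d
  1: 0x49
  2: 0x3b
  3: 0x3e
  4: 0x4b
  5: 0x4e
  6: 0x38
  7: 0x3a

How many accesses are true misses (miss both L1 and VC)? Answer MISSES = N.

MISSES = 2

  [0] addr=0x4d blk=9 s=1: MISS | VC []
  [1] addr=0x49 blk=9 s=1: L1-HIT | VC []
  [2] addr=0x3b blk=7 s=1: MISS | VC [9]
  [3] addr=0x3e blk=7 s=1: L1-HIT | VC [9]
  [4] addr=0x4b blk=9 s=1: VC-HIT | VC [7]
  [5] addr=0x4e blk=9 s=1: L1-HIT | VC [7]
  [6] addr=0x38 blk=7 s=1: VC-HIT | VC [9]
  [7] addr=0x3a blk=7 s=1: L1-HIT | VC [9]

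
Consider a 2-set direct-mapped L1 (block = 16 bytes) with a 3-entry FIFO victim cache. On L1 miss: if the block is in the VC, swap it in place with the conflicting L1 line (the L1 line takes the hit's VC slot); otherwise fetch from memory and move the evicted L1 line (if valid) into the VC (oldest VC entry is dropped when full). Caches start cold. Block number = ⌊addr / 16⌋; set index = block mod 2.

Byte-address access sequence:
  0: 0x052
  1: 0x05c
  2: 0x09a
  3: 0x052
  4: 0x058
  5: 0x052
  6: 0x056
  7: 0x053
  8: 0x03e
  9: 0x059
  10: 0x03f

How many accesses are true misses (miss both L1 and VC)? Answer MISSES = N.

0: 0x52 (blk 5, set 1) → MISS  vc=[]
1: 0x5c (blk 5, set 1) → L1-HIT  vc=[]
2: 0x9a (blk 9, set 1) → MISS  vc=[5]
3: 0x52 (blk 5, set 1) → VC-HIT  vc=[9]
4: 0x58 (blk 5, set 1) → L1-HIT  vc=[9]
5: 0x52 (blk 5, set 1) → L1-HIT  vc=[9]
6: 0x56 (blk 5, set 1) → L1-HIT  vc=[9]
7: 0x53 (blk 5, set 1) → L1-HIT  vc=[9]
8: 0x3e (blk 3, set 1) → MISS  vc=[9, 5]
9: 0x59 (blk 5, set 1) → VC-HIT  vc=[9, 3]
10: 0x3f (blk 3, set 1) → VC-HIT  vc=[9, 5]

MISSES = 3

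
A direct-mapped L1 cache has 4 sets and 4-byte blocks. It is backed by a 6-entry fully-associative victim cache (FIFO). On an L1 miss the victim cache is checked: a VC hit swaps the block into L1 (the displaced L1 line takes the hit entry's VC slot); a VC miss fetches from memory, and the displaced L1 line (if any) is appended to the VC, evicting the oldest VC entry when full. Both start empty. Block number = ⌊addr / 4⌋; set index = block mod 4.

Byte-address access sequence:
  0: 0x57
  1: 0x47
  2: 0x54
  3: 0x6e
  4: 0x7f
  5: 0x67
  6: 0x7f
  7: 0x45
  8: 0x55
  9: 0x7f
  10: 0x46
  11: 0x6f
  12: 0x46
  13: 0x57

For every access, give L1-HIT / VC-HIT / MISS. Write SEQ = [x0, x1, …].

SEQ = [MISS, MISS, VC-HIT, MISS, MISS, MISS, L1-HIT, VC-HIT, VC-HIT, L1-HIT, VC-HIT, VC-HIT, L1-HIT, VC-HIT]

#0 0x57→b21/s1 MISS; vc=[]
#1 0x47→b17/s1 MISS; vc=[21]
#2 0x54→b21/s1 VC-HIT; vc=[17]
#3 0x6e→b27/s3 MISS; vc=[17]
#4 0x7f→b31/s3 MISS; vc=[17,27]
#5 0x67→b25/s1 MISS; vc=[17,27,21]
#6 0x7f→b31/s3 L1-HIT; vc=[17,27,21]
#7 0x45→b17/s1 VC-HIT; vc=[25,27,21]
#8 0x55→b21/s1 VC-HIT; vc=[25,27,17]
#9 0x7f→b31/s3 L1-HIT; vc=[25,27,17]
#10 0x46→b17/s1 VC-HIT; vc=[25,27,21]
#11 0x6f→b27/s3 VC-HIT; vc=[25,31,21]
#12 0x46→b17/s1 L1-HIT; vc=[25,31,21]
#13 0x57→b21/s1 VC-HIT; vc=[25,31,17]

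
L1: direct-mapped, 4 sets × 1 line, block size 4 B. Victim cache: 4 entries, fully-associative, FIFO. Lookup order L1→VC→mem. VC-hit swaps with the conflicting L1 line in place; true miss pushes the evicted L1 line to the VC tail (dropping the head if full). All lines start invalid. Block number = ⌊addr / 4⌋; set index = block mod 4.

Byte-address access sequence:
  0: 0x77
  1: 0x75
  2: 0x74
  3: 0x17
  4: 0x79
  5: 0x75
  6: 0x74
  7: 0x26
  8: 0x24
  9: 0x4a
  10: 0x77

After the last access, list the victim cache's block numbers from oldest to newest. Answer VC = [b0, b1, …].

VC = [5, 9, 30]

0: 0x77 (blk 29, set 1) → MISS  vc=[]
1: 0x75 (blk 29, set 1) → L1-HIT  vc=[]
2: 0x74 (blk 29, set 1) → L1-HIT  vc=[]
3: 0x17 (blk 5, set 1) → MISS  vc=[29]
4: 0x79 (blk 30, set 2) → MISS  vc=[29]
5: 0x75 (blk 29, set 1) → VC-HIT  vc=[5]
6: 0x74 (blk 29, set 1) → L1-HIT  vc=[5]
7: 0x26 (blk 9, set 1) → MISS  vc=[5, 29]
8: 0x24 (blk 9, set 1) → L1-HIT  vc=[5, 29]
9: 0x4a (blk 18, set 2) → MISS  vc=[5, 29, 30]
10: 0x77 (blk 29, set 1) → VC-HIT  vc=[5, 9, 30]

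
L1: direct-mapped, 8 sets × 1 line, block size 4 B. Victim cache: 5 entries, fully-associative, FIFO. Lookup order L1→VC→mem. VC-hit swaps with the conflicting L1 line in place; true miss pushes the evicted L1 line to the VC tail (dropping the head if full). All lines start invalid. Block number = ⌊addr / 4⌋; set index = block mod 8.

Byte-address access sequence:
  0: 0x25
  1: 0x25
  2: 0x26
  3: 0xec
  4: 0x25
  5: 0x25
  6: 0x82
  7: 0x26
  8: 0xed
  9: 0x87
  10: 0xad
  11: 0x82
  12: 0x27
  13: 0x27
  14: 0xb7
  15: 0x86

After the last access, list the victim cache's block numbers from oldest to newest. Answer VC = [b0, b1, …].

VC = [9, 59]

#0 0x25→b9/s1 MISS; vc=[]
#1 0x25→b9/s1 L1-HIT; vc=[]
#2 0x26→b9/s1 L1-HIT; vc=[]
#3 0xec→b59/s3 MISS; vc=[]
#4 0x25→b9/s1 L1-HIT; vc=[]
#5 0x25→b9/s1 L1-HIT; vc=[]
#6 0x82→b32/s0 MISS; vc=[]
#7 0x26→b9/s1 L1-HIT; vc=[]
#8 0xed→b59/s3 L1-HIT; vc=[]
#9 0x87→b33/s1 MISS; vc=[9]
#10 0xad→b43/s3 MISS; vc=[9,59]
#11 0x82→b32/s0 L1-HIT; vc=[9,59]
#12 0x27→b9/s1 VC-HIT; vc=[33,59]
#13 0x27→b9/s1 L1-HIT; vc=[33,59]
#14 0xb7→b45/s5 MISS; vc=[33,59]
#15 0x86→b33/s1 VC-HIT; vc=[9,59]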